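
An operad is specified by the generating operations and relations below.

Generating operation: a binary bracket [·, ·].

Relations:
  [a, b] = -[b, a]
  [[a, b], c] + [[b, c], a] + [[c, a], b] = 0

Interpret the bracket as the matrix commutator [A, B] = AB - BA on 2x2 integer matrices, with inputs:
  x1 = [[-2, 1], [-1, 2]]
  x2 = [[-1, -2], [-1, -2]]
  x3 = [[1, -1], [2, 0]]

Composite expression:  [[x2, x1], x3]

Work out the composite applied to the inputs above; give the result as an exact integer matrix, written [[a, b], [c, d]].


[x2, x1] = [[3, -7], [5, -3]]
[[x2, x1], x3] = [[-9, 1], [-7, 9]]

[[-9, 1], [-7, 9]]


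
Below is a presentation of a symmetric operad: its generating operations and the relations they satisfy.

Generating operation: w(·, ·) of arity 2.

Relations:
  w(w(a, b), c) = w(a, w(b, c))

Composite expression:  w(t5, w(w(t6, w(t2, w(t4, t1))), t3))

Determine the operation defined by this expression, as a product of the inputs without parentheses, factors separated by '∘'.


The w-tree's shape is irrelevant; the t-reading-order decides.
w(t4, t1) linearizes to t4 ∘ t1
w(t2, w(t4, t1)) linearizes to t2 ∘ t4 ∘ t1
w(t6, w(t2, w(t4, t1))) linearizes to t6 ∘ t2 ∘ t4 ∘ t1
w(w(t6, w(t2, w(t4, t1))), t3) linearizes to t6 ∘ t2 ∘ t4 ∘ t1 ∘ t3
w(t5, w(w(t6, w(t2, w(t4, t1))), t3)) linearizes to t5 ∘ t6 ∘ t2 ∘ t4 ∘ t1 ∘ t3

t5 ∘ t6 ∘ t2 ∘ t4 ∘ t1 ∘ t3


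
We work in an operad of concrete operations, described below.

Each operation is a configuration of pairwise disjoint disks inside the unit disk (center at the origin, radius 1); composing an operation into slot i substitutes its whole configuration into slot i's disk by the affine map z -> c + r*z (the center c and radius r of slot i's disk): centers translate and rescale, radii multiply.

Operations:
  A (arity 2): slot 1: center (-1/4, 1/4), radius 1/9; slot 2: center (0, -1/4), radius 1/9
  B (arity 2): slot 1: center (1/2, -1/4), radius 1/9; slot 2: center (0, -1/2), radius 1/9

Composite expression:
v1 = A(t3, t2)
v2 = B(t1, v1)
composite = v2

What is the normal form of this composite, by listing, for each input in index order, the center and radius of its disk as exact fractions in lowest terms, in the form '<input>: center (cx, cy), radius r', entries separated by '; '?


t1: center (1/2, -1/4), radius 1/9; t2: center (0, -19/36), radius 1/81; t3: center (-1/36, -17/36), radius 1/81


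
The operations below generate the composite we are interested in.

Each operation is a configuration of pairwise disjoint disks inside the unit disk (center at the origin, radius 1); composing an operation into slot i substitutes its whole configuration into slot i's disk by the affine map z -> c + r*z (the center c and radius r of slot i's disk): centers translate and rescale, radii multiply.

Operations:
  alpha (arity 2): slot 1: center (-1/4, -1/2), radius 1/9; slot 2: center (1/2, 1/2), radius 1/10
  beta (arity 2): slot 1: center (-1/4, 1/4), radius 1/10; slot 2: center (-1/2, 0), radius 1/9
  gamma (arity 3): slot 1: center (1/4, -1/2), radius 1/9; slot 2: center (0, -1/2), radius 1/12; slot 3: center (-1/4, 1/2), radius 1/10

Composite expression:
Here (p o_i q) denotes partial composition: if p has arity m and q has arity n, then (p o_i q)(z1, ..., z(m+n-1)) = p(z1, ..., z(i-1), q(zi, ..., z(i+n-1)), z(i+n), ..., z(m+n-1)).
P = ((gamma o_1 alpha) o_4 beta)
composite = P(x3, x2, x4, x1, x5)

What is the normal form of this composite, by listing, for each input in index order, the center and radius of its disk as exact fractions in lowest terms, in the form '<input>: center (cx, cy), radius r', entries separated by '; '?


x1: center (-11/40, 21/40), radius 1/100; x2: center (11/36, -4/9), radius 1/90; x3: center (2/9, -5/9), radius 1/81; x4: center (0, -1/2), radius 1/12; x5: center (-3/10, 1/2), radius 1/90

Only the slot chain above each x matters under gamma; compose those maps.
x3: after 2 affine steps, its disk has center (2/9, -5/9), radius 1/81
x2: after 2 affine steps, its disk has center (11/36, -4/9), radius 1/90
x4: after 1 affine step, its disk has center (0, -1/2), radius 1/12
x1: after 2 affine steps, its disk has center (-11/40, 21/40), radius 1/100
x5: after 2 affine steps, its disk has center (-3/10, 1/2), radius 1/90


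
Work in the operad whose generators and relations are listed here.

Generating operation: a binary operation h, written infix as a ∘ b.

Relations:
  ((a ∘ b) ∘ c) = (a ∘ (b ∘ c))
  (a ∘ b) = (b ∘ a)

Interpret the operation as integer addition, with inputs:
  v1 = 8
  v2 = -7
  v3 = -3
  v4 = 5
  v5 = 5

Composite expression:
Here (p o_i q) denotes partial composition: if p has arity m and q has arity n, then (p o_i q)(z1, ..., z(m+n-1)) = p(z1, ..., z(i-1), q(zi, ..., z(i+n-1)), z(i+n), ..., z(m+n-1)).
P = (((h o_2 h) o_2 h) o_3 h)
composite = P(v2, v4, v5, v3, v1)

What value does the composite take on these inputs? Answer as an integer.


8

(v5 ∘ v3) = 2
(v4 ∘ (v5 ∘ v3)) = 7
((v4 ∘ (v5 ∘ v3)) ∘ v1) = 15
(v2 ∘ ((v4 ∘ (v5 ∘ v3)) ∘ v1)) = 8


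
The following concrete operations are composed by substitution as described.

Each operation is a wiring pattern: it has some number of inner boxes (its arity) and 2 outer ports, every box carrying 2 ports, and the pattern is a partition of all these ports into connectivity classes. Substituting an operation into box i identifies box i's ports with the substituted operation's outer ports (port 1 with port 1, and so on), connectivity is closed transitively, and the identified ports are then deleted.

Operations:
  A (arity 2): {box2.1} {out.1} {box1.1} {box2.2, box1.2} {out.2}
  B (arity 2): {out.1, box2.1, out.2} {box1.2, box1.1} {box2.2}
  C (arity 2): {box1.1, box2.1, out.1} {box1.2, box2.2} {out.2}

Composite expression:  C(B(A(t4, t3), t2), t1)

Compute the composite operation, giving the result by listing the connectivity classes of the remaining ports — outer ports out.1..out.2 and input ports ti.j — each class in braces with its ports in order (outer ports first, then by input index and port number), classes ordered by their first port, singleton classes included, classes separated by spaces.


Substituting into C glues patterns; closure does the rest.
A over (t4, t3) gives {out.1} {out.2} {t3.1} {t3.2, t4.2} {t4.1}, out.j being that stage's outer ports
B over (t4, t3, t2) gives {out.1, out.2, t2.1} {t2.2} {t3.1} {t3.2, t4.2} {t4.1}, out.j being that stage's outer ports
C over (t4, t3, t2, t1) gives {out.1, t1.1, t1.2, t2.1} {out.2} {t2.2} {t3.1} {t3.2, t4.2} {t4.1}, out.j being that stage's outer ports

{out.1, t1.1, t1.2, t2.1} {out.2} {t2.2} {t3.1} {t3.2, t4.2} {t4.1}


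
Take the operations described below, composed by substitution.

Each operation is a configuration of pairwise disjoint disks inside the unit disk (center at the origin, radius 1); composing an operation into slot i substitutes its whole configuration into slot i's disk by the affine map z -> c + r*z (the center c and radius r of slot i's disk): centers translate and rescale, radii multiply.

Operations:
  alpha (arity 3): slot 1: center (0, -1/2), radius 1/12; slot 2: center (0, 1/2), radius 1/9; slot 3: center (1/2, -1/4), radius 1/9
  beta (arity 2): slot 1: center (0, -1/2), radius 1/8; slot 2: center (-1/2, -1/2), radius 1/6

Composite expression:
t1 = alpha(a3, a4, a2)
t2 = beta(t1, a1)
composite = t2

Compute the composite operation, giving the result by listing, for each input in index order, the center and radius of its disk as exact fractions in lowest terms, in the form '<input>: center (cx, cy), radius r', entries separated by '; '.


a1: center (-1/2, -1/2), radius 1/6; a2: center (1/16, -17/32), radius 1/72; a3: center (0, -9/16), radius 1/96; a4: center (0, -7/16), radius 1/72

Each a-disk chains the slot maps above it in beta; radii multiply.
for a3, the 2-step affine chain lands on center (0, -9/16), radius 1/96
for a4, the 2-step affine chain lands on center (0, -7/16), radius 1/72
for a2, the 2-step affine chain lands on center (1/16, -17/32), radius 1/72
for a1, the 1-step affine chain lands on center (-1/2, -1/2), radius 1/6


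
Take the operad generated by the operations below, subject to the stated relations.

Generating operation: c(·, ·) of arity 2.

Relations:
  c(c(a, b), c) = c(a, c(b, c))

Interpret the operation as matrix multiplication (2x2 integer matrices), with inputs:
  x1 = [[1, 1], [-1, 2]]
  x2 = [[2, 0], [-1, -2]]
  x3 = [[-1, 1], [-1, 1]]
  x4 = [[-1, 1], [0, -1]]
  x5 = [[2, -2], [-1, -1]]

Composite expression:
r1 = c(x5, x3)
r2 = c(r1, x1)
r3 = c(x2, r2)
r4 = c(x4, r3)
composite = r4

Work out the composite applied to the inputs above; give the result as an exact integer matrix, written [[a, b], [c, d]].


[[-8, 4], [8, -4]]


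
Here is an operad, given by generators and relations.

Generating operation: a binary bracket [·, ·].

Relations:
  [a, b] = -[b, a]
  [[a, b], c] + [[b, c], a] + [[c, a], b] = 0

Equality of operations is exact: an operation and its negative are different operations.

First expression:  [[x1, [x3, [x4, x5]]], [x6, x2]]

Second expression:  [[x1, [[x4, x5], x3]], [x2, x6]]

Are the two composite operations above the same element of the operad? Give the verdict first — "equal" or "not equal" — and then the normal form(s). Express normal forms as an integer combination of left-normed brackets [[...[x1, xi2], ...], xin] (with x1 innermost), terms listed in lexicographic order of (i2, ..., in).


In normal form, the first expression is -[[[[[x1, x3], x4], x5], x2], x6] + [[[[[x1, x3], x4], x5], x6], x2] + [[[[[x1, x3], x5], x4], x2], x6] - [[[[[x1, x3], x5], x4], x6], x2] + [[[[[x1, x4], x5], x3], x2], x6] - [[[[[x1, x4], x5], x3], x6], x2] - [[[[[x1, x5], x4], x3], x2], x6] + [[[[[x1, x5], x4], x3], x6], x2]
In normal form, the second expression is -[[[[[x1, x3], x4], x5], x2], x6] + [[[[[x1, x3], x4], x5], x6], x2] + [[[[[x1, x3], x5], x4], x2], x6] - [[[[[x1, x3], x5], x4], x6], x2] + [[[[[x1, x4], x5], x3], x2], x6] - [[[[[x1, x4], x5], x3], x6], x2] - [[[[[x1, x5], x4], x3], x2], x6] + [[[[[x1, x5], x4], x3], x6], x2]
The normal forms match — equal.

equal; the common form is -[[[[[x1, x3], x4], x5], x2], x6] + [[[[[x1, x3], x4], x5], x6], x2] + [[[[[x1, x3], x5], x4], x2], x6] - [[[[[x1, x3], x5], x4], x6], x2] + [[[[[x1, x4], x5], x3], x2], x6] - [[[[[x1, x4], x5], x3], x6], x2] - [[[[[x1, x5], x4], x3], x2], x6] + [[[[[x1, x5], x4], x3], x6], x2]


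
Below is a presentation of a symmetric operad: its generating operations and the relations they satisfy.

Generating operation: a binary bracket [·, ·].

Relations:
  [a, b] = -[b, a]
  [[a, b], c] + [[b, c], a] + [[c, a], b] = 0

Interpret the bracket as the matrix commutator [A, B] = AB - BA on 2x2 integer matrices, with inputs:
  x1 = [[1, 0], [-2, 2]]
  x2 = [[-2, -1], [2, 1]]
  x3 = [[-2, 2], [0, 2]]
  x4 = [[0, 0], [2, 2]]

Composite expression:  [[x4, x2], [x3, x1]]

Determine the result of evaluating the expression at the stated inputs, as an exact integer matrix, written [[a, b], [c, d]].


[x4, x2] = [[2, 2], [-2, -2]]
[x3, x1] = [[-4, 2], [-8, 4]]
[[x4, x2], [x3, x1]] = [[-12, 24], [48, 12]]

[[-12, 24], [48, 12]]


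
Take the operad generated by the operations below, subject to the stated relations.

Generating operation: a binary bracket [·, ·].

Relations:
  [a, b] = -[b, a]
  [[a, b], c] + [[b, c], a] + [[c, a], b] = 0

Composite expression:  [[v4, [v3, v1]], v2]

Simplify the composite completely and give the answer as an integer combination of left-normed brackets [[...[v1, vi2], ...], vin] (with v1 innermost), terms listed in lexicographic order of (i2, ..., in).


[[[v1, v3], v4], v2]

Antisymmetry and Jacobi reduce to v1-anchored left-normed brackets.
Composite bracket: [[v4, [v3, v1]], v2]
The bracket unfolds into 8 signed words via [a, b] = ab - ba (2^3 = 8).
Collect the words opening with v1:
  from v1v3v4v2, sign +1: term +[[[v1, v3], v4], v2]


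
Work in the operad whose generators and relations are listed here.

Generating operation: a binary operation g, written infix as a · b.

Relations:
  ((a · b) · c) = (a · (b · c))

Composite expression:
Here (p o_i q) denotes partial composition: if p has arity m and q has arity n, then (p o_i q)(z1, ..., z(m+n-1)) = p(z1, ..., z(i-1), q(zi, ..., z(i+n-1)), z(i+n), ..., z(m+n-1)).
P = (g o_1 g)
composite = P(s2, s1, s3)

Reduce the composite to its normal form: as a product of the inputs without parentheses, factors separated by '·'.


s2 · s1 · s3

Every regrouping of g is equal, so read the s-inputs in written order.
(s2 · s1) linearizes to s2 · s1
((s2 · s1) · s3) linearizes to s2 · s1 · s3


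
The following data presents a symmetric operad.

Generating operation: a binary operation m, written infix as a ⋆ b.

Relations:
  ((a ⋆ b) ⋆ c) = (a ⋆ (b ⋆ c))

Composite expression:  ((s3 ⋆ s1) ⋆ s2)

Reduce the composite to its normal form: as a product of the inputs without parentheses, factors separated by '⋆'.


s3 ⋆ s1 ⋆ s2

Associativity of m dissolves the nesting; only the s-input order survives.
(s3 ⋆ s1) reduces to s3 ⋆ s1
((s3 ⋆ s1) ⋆ s2) reduces to s3 ⋆ s1 ⋆ s2


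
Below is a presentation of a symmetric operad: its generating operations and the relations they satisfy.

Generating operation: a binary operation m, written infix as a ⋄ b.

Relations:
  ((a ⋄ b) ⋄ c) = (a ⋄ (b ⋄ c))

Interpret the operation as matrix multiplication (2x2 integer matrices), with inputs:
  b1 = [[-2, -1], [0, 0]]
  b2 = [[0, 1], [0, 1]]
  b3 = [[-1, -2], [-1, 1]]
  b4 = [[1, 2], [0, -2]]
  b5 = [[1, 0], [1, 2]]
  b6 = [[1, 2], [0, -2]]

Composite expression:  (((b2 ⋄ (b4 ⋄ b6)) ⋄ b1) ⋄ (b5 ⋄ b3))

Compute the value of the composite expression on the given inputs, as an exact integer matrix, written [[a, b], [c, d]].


[[0, 0], [0, 0]]

(b4 ⋄ b6) = [[1, -2], [0, 4]]
(b2 ⋄ (b4 ⋄ b6)) = [[0, 4], [0, 4]]
((b2 ⋄ (b4 ⋄ b6)) ⋄ b1) = [[0, 0], [0, 0]]
(b5 ⋄ b3) = [[-1, -2], [-3, 0]]
(((b2 ⋄ (b4 ⋄ b6)) ⋄ b1) ⋄ (b5 ⋄ b3)) = [[0, 0], [0, 0]]


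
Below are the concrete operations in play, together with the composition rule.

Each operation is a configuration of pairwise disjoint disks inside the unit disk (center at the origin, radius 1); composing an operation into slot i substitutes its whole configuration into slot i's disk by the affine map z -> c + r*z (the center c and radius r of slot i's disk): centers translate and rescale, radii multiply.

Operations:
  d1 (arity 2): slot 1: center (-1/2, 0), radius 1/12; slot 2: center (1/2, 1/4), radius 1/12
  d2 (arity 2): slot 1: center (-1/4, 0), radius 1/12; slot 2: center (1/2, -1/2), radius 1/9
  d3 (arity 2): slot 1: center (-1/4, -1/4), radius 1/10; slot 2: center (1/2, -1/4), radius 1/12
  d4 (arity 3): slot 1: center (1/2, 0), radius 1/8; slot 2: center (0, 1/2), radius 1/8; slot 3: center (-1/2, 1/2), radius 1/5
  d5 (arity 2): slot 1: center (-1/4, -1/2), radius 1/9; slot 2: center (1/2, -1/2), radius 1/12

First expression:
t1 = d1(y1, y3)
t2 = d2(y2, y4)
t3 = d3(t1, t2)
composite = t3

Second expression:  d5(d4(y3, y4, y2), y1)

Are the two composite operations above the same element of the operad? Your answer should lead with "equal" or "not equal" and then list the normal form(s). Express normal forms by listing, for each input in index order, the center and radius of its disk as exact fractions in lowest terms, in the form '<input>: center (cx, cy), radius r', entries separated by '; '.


not equal — first y1: center (-3/10, -1/4), radius 1/120; y2: center (23/48, -1/4), radius 1/144; y3: center (-1/5, -9/40), radius 1/120; y4: center (13/24, -7/24), radius 1/108, second y1: center (1/2, -1/2), radius 1/12; y2: center (-11/36, -4/9), radius 1/45; y3: center (-7/36, -1/2), radius 1/72; y4: center (-1/4, -4/9), radius 1/72

Normal form of the first expression: y1: center (-3/10, -1/4), radius 1/120; y2: center (23/48, -1/4), radius 1/144; y3: center (-1/5, -9/40), radius 1/120; y4: center (13/24, -7/24), radius 1/108
Normal form of the second expression: y1: center (1/2, -1/2), radius 1/12; y2: center (-11/36, -4/9), radius 1/45; y3: center (-7/36, -1/2), radius 1/72; y4: center (-1/4, -4/9), radius 1/72
No match — not equal.


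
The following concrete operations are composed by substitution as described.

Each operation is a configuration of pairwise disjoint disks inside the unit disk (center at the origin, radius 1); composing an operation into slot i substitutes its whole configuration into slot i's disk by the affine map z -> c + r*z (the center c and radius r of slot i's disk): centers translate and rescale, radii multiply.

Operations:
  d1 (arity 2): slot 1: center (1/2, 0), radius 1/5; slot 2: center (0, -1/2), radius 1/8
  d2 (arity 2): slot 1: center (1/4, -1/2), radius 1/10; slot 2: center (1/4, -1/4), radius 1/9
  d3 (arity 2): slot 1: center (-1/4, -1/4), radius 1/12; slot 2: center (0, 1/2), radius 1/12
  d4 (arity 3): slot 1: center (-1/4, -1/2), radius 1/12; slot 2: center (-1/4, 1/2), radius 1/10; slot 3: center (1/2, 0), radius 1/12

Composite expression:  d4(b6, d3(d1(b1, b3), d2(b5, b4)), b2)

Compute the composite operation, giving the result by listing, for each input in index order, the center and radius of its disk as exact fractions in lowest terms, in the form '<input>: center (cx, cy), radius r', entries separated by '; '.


b1: center (-13/48, 19/40), radius 1/600; b2: center (1/2, 0), radius 1/12; b3: center (-11/40, 113/240), radius 1/960; b4: center (-119/480, 263/480), radius 1/1080; b5: center (-119/480, 131/240), radius 1/1200; b6: center (-1/4, -1/2), radius 1/12

Only the slot chain above each b matters under d4; compose those maps.
input b6: applying the 1 nested substitution gives center (-1/4, -1/2), radius 1/12
input b1: applying the 3 nested substitutions gives center (-13/48, 19/40), radius 1/600
input b3: applying the 3 nested substitutions gives center (-11/40, 113/240), radius 1/960
input b5: applying the 3 nested substitutions gives center (-119/480, 131/240), radius 1/1200
input b4: applying the 3 nested substitutions gives center (-119/480, 263/480), radius 1/1080
input b2: applying the 1 nested substitution gives center (1/2, 0), radius 1/12


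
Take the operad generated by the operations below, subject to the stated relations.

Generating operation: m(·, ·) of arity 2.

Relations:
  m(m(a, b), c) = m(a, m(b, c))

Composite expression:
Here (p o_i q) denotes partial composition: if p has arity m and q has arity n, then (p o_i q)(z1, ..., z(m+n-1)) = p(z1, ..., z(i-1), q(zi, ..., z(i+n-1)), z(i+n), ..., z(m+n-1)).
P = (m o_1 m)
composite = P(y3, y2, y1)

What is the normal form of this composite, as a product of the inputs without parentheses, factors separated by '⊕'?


y3 ⊕ y2 ⊕ y1

Every regrouping of m is equal, so read the y-inputs in written order.
m(y3, y2) spells out as y3 ⊕ y2
m(m(y3, y2), y1) spells out as y3 ⊕ y2 ⊕ y1


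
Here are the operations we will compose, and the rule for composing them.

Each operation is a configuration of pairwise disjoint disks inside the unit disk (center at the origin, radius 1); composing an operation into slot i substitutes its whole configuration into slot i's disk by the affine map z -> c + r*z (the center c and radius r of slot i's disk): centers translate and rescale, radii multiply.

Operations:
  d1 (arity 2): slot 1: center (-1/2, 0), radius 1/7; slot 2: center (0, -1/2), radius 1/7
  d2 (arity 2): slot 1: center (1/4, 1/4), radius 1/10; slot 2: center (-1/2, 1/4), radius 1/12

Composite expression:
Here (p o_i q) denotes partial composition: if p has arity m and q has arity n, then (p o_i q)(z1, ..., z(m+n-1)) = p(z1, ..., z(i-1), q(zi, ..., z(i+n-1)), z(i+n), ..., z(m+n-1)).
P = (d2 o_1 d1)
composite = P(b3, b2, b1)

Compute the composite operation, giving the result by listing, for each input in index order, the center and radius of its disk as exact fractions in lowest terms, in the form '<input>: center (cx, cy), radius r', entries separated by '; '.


Nesting under d2 composes maps z -> c + r*z down each b-path.
tracing b3 down its 2-map path: center (1/5, 1/4), radius 1/70
tracing b2 down its 2-map path: center (1/4, 1/5), radius 1/70
tracing b1 down its 1-map path: center (-1/2, 1/4), radius 1/12

b1: center (-1/2, 1/4), radius 1/12; b2: center (1/4, 1/5), radius 1/70; b3: center (1/5, 1/4), radius 1/70


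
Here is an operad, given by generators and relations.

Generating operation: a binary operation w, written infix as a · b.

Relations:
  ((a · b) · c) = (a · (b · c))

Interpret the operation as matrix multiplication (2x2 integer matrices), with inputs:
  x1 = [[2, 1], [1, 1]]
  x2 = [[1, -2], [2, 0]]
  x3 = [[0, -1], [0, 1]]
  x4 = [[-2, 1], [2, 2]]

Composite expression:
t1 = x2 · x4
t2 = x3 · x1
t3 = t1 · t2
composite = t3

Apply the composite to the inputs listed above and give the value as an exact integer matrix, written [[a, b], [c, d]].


(x2 · x4) = [[-6, -3], [-4, 2]]
(x3 · x1) = [[-1, -1], [1, 1]]
((x2 · x4) · (x3 · x1)) = [[3, 3], [6, 6]]

[[3, 3], [6, 6]]


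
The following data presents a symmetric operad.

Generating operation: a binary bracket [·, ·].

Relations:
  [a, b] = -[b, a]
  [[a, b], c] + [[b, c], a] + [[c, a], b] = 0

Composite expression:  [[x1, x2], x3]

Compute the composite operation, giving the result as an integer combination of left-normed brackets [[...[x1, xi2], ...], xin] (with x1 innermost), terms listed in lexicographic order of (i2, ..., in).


[[x1, x2], x3]


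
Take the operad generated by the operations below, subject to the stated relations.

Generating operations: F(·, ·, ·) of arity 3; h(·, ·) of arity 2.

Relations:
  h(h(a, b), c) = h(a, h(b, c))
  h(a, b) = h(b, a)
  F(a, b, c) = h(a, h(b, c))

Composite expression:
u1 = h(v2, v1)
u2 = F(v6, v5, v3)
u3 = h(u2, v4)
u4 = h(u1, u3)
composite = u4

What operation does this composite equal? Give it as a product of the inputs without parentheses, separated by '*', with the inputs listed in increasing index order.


Reordering under h is free, so list the v-inputs canonically.
h(v2, v1) collapses to v2 * v1
F(v6, v5, v3) collapses to v6 * v5 * v3
h(F(v6, v5, v3), v4) collapses to v6 * v5 * v3 * v4
h(h(v2, v1), h(F(v6, v5, v3), v4)) collapses to v2 * v1 * v6 * v5 * v3 * v4
putting the inputs in ascending order: v1 * v2 * v3 * v4 * v5 * v6

v1 * v2 * v3 * v4 * v5 * v6


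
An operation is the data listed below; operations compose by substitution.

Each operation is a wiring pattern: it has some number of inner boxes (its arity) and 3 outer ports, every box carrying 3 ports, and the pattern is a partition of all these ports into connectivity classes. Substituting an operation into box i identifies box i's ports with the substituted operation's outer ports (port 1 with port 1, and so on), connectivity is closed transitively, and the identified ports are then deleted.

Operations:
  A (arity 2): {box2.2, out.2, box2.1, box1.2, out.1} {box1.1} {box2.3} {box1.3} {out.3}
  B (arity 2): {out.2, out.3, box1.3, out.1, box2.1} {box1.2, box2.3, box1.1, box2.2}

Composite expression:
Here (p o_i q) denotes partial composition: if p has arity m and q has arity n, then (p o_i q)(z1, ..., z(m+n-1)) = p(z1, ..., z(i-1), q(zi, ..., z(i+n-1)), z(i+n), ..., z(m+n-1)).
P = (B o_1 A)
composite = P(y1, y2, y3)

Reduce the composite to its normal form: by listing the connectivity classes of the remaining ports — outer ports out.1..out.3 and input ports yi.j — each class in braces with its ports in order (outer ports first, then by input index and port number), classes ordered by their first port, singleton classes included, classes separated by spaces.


{out.1, out.2, out.3, y3.1} {y1.1} {y1.2, y2.1, y2.2, y3.2, y3.3} {y1.3} {y2.3}

Substituting into B glues patterns; closure does the rest.
after A, the pattern on (y1, y2) reads {out.1, out.2, y1.2, y2.1, y2.2} {out.3} {y1.1} {y1.3} {y2.3} (out.j = its outer ports)
after B, the pattern on (y1, y2, y3) reads {out.1, out.2, out.3, y3.1} {y1.1} {y1.2, y2.1, y2.2, y3.2, y3.3} {y1.3} {y2.3} (out.j = its outer ports)


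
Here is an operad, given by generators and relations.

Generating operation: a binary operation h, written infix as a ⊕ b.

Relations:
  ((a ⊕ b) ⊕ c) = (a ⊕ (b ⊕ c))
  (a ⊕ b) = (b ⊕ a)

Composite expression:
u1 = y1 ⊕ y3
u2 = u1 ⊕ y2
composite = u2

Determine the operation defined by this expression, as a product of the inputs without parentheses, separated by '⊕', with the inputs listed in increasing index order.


Reordering under h is free, so list the y-inputs canonically.
(y1 ⊕ y3) collapses to y1 ⊕ y3
((y1 ⊕ y3) ⊕ y2) collapses to y1 ⊕ y3 ⊕ y2
reordering the factors by index: y1 ⊕ y2 ⊕ y3

y1 ⊕ y2 ⊕ y3


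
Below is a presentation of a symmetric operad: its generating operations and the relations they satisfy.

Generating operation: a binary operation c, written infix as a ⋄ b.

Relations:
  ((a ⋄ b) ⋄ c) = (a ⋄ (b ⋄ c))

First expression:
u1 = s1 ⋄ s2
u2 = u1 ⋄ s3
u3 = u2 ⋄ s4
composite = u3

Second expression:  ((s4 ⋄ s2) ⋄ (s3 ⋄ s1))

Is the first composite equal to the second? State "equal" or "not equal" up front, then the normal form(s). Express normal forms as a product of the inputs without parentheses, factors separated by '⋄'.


not equal; first: s1 ⋄ s2 ⋄ s3 ⋄ s4; second: s4 ⋄ s2 ⋄ s3 ⋄ s1

The first expression, normalized: s1 ⋄ s2 ⋄ s3 ⋄ s4
The second expression, normalized: s4 ⋄ s2 ⋄ s3 ⋄ s1
The forms do not match — not equal.


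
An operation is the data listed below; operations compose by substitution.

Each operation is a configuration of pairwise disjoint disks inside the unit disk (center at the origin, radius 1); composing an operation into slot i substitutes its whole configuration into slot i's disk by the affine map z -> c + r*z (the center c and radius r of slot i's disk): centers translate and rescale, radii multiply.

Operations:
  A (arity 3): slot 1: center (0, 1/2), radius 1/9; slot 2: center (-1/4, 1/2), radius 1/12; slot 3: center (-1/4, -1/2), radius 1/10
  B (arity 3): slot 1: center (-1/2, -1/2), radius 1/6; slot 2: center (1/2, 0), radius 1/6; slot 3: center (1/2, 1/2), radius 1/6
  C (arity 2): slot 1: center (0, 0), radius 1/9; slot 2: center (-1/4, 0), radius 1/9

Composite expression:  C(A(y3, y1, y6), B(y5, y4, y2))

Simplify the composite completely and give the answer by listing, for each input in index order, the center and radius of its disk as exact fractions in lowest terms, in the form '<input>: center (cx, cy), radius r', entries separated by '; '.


y1: center (-1/36, 1/18), radius 1/108; y2: center (-7/36, 1/18), radius 1/54; y3: center (0, 1/18), radius 1/81; y4: center (-7/36, 0), radius 1/54; y5: center (-11/36, -1/18), radius 1/54; y6: center (-1/36, -1/18), radius 1/90


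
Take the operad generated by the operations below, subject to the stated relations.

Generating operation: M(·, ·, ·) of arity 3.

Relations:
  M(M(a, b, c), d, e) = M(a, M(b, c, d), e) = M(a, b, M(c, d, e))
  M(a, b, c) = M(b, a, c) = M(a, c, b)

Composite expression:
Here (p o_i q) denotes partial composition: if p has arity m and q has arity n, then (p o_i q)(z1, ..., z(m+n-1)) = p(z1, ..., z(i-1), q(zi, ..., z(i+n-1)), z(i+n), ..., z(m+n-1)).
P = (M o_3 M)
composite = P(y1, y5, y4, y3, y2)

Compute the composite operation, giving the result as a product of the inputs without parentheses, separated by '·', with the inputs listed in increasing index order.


y1 · y2 · y3 · y4 · y5

Shape and order are irrelevant to M; the y-input set decides.
M(y4, y3, y2) linearizes to y4 · y3 · y2
M(y1, y5, M(y4, y3, y2)) linearizes to y1 · y5 · y4 · y3 · y2
reordering the factors by index: y1 · y2 · y3 · y4 · y5


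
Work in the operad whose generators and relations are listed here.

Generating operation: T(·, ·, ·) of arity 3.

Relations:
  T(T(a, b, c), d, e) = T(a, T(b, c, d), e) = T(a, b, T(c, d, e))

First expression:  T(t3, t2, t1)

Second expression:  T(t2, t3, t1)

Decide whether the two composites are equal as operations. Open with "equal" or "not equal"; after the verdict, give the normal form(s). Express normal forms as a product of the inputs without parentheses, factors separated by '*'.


not equal; first: t3 * t2 * t1; second: t2 * t3 * t1

In normal form, the first expression is t3 * t2 * t1
In normal form, the second expression is t2 * t3 * t1
The normal forms differ: not equal.


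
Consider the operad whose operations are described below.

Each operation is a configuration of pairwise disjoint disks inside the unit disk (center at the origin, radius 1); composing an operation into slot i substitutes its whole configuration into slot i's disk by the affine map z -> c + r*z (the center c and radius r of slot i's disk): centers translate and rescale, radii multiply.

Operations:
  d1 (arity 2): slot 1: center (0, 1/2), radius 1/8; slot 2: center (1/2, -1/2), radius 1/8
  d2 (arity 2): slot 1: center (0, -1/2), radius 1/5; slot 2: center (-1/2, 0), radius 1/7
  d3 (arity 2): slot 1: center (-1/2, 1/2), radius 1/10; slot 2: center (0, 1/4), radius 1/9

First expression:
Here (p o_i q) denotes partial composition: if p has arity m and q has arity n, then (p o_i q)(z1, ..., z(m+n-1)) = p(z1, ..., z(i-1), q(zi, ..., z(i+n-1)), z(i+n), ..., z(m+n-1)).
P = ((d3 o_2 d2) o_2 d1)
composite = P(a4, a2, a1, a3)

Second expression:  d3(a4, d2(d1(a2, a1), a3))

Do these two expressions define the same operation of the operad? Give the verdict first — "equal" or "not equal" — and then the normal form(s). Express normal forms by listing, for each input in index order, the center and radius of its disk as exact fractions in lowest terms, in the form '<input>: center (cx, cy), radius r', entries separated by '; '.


In normal form, the first expression is a1: center (1/90, 11/60), radius 1/360; a2: center (0, 37/180), radius 1/360; a3: center (-1/18, 1/4), radius 1/63; a4: center (-1/2, 1/2), radius 1/10
In normal form, the second expression is a1: center (1/90, 11/60), radius 1/360; a2: center (0, 37/180), radius 1/360; a3: center (-1/18, 1/4), radius 1/63; a4: center (-1/2, 1/2), radius 1/10
The forms coincide; equal.

equal: each reduces to a1: center (1/90, 11/60), radius 1/360; a2: center (0, 37/180), radius 1/360; a3: center (-1/18, 1/4), radius 1/63; a4: center (-1/2, 1/2), radius 1/10


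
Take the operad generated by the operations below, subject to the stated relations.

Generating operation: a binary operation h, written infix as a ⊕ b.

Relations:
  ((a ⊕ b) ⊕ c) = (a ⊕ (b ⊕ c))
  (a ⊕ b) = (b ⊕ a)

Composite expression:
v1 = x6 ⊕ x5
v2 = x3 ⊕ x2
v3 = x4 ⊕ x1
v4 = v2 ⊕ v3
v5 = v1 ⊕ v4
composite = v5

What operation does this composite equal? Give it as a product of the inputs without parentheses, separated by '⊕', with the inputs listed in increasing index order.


x1 ⊕ x2 ⊕ x3 ⊕ x4 ⊕ x5 ⊕ x6


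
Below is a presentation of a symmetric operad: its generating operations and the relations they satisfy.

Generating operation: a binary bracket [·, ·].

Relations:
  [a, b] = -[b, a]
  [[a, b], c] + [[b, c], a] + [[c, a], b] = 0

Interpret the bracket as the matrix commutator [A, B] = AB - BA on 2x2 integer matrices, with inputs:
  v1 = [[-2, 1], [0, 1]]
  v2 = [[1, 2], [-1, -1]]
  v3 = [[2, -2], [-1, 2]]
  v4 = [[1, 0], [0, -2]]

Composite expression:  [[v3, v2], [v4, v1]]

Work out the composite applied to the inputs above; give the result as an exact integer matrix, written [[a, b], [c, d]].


[[6, 24], [0, -6]]


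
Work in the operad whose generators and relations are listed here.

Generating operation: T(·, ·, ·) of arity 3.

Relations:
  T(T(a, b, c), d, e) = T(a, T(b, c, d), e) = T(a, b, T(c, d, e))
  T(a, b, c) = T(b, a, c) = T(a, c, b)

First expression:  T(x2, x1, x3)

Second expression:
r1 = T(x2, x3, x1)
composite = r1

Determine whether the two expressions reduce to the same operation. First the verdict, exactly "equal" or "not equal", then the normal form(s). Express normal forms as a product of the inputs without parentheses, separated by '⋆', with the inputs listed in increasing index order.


Normal form of the first expression: x1 ⋆ x2 ⋆ x3
Normal form of the second expression: x1 ⋆ x2 ⋆ x3
Identical normal forms: equal.

equal: each reduces to x1 ⋆ x2 ⋆ x3


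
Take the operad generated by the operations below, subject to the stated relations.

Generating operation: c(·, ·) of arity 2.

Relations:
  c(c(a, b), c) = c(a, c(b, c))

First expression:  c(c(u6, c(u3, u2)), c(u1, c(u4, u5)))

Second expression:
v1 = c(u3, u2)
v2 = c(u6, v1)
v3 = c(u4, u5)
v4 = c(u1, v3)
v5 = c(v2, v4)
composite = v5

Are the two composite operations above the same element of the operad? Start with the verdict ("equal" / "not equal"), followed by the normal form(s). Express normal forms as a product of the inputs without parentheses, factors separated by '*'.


equal: each reduces to u6 * u3 * u2 * u1 * u4 * u5

Normal form of the first expression: u6 * u3 * u2 * u1 * u4 * u5
Normal form of the second expression: u6 * u3 * u2 * u1 * u4 * u5
One common form — equal.


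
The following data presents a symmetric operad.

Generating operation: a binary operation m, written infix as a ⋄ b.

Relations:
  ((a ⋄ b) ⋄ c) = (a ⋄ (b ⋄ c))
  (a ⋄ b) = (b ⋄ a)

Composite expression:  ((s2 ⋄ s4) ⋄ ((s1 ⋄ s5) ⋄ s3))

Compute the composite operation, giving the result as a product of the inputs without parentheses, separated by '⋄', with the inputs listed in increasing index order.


Reordering under m is free, so list the s-inputs canonically.
(s2 ⋄ s4) spells out as s2 ⋄ s4
(s1 ⋄ s5) spells out as s1 ⋄ s5
((s1 ⋄ s5) ⋄ s3) spells out as s1 ⋄ s5 ⋄ s3
((s2 ⋄ s4) ⋄ ((s1 ⋄ s5) ⋄ s3)) spells out as s2 ⋄ s4 ⋄ s1 ⋄ s5 ⋄ s3
sorting the factors by input index: s1 ⋄ s2 ⋄ s3 ⋄ s4 ⋄ s5

s1 ⋄ s2 ⋄ s3 ⋄ s4 ⋄ s5


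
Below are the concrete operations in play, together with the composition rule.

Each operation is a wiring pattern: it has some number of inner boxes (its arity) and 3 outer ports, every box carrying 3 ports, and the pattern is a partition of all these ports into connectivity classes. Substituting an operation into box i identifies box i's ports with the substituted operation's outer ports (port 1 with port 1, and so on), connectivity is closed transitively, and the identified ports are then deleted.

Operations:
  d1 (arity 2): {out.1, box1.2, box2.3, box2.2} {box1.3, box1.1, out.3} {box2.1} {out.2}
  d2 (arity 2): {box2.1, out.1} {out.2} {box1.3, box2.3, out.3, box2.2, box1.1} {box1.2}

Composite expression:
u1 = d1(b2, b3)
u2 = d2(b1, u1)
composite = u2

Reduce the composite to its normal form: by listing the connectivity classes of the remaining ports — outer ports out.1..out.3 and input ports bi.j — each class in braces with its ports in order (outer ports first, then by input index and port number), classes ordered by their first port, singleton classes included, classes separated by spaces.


{out.1, b2.2, b3.2, b3.3} {out.2} {out.3, b1.1, b1.3, b2.1, b2.3} {b1.2} {b3.1}

Treat the ports identified at d2 as solder joints: merge, then drop.
after d1, the pattern on (b2, b3) reads {out.1, b2.2, b3.2, b3.3} {out.2} {out.3, b2.1, b2.3} {b3.1} (out.j = its outer ports)
after d2, the pattern on (b1, b2, b3) reads {out.1, b2.2, b3.2, b3.3} {out.2} {out.3, b1.1, b1.3, b2.1, b2.3} {b1.2} {b3.1} (out.j = its outer ports)


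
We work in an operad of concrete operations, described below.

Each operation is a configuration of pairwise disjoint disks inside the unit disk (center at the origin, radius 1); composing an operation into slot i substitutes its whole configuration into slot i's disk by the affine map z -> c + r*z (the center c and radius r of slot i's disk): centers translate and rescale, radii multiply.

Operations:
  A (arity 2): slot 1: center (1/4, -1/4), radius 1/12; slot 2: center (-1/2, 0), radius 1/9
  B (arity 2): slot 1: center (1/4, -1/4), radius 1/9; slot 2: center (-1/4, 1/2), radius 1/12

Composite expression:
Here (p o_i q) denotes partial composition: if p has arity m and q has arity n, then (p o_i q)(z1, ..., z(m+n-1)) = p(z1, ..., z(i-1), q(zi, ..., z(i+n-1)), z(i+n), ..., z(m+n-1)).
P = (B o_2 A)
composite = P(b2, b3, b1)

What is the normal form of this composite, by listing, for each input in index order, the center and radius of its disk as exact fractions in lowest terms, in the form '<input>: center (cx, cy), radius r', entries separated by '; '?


b1: center (-7/24, 1/2), radius 1/108; b2: center (1/4, -1/4), radius 1/9; b3: center (-11/48, 23/48), radius 1/144

Follow each b-input down from B: c' goes to c + r*c', radius to r*r'.
b2 passes through 1 substitution, ending at center (1/4, -1/4), radius 1/9
b3 passes through 2 substitutions, ending at center (-11/48, 23/48), radius 1/144
b1 passes through 2 substitutions, ending at center (-7/24, 1/2), radius 1/108


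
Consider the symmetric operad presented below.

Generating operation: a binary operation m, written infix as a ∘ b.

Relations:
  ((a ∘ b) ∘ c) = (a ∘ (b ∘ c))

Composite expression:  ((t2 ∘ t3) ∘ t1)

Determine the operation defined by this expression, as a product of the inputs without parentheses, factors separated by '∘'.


t2 ∘ t3 ∘ t1


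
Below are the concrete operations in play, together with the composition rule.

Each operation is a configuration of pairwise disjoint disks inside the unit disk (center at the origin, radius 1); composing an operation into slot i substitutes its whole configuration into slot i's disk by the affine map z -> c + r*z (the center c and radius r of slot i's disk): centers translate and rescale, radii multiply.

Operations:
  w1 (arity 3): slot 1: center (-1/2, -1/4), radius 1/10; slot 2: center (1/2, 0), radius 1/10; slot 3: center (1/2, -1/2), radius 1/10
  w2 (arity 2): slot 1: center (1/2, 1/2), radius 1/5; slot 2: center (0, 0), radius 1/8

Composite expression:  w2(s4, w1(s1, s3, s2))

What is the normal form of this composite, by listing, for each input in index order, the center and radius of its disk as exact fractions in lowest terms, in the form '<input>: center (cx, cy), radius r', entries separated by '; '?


Nesting under w2 composes maps z -> c + r*z down each s-path.
for s4, the 1-step affine chain lands on center (1/2, 1/2), radius 1/5
for s1, the 2-step affine chain lands on center (-1/16, -1/32), radius 1/80
for s3, the 2-step affine chain lands on center (1/16, 0), radius 1/80
for s2, the 2-step affine chain lands on center (1/16, -1/16), radius 1/80

s1: center (-1/16, -1/32), radius 1/80; s2: center (1/16, -1/16), radius 1/80; s3: center (1/16, 0), radius 1/80; s4: center (1/2, 1/2), radius 1/5


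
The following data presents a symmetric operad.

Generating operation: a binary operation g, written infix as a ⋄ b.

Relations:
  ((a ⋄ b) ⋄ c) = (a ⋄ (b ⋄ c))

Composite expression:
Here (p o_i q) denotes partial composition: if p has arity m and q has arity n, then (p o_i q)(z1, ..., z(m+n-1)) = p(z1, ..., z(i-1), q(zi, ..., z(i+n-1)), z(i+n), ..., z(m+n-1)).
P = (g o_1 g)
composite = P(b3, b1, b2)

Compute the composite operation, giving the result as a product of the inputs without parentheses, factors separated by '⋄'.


Key point: g is associative — brackets drop, the b-order remains.
(b3 ⋄ b1) collapses to b3 ⋄ b1
((b3 ⋄ b1) ⋄ b2) collapses to b3 ⋄ b1 ⋄ b2

b3 ⋄ b1 ⋄ b2


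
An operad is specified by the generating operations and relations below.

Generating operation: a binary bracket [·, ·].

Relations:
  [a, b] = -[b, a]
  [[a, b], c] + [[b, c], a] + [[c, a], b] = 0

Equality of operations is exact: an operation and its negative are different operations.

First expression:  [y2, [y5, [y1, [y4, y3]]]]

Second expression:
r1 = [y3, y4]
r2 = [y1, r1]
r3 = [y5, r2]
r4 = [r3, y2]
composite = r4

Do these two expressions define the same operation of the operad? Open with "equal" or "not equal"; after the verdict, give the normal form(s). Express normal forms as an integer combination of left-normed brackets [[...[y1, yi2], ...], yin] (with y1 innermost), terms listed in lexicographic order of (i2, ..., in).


equal — both sides give -[[[[y1, y3], y4], y5], y2] + [[[[y1, y4], y3], y5], y2]
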